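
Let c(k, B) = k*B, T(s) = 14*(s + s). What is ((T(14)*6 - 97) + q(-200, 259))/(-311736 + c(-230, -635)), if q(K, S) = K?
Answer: -2055/165686 ≈ -0.012403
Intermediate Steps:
T(s) = 28*s (T(s) = 14*(2*s) = 28*s)
c(k, B) = B*k
((T(14)*6 - 97) + q(-200, 259))/(-311736 + c(-230, -635)) = (((28*14)*6 - 97) - 200)/(-311736 - 635*(-230)) = ((392*6 - 97) - 200)/(-311736 + 146050) = ((2352 - 97) - 200)/(-165686) = (2255 - 200)*(-1/165686) = 2055*(-1/165686) = -2055/165686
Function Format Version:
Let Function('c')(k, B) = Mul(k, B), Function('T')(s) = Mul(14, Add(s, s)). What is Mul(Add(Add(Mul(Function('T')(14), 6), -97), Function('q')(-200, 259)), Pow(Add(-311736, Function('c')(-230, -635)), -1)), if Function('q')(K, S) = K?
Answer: Rational(-2055, 165686) ≈ -0.012403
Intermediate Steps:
Function('T')(s) = Mul(28, s) (Function('T')(s) = Mul(14, Mul(2, s)) = Mul(28, s))
Function('c')(k, B) = Mul(B, k)
Mul(Add(Add(Mul(Function('T')(14), 6), -97), Function('q')(-200, 259)), Pow(Add(-311736, Function('c')(-230, -635)), -1)) = Mul(Add(Add(Mul(Mul(28, 14), 6), -97), -200), Pow(Add(-311736, Mul(-635, -230)), -1)) = Mul(Add(Add(Mul(392, 6), -97), -200), Pow(Add(-311736, 146050), -1)) = Mul(Add(Add(2352, -97), -200), Pow(-165686, -1)) = Mul(Add(2255, -200), Rational(-1, 165686)) = Mul(2055, Rational(-1, 165686)) = Rational(-2055, 165686)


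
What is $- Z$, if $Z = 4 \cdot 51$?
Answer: $-204$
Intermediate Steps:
$Z = 204$
$- Z = \left(-1\right) 204 = -204$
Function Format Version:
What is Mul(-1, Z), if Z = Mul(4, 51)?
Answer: -204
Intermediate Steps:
Z = 204
Mul(-1, Z) = Mul(-1, 204) = -204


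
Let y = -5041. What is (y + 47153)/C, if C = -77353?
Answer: -42112/77353 ≈ -0.54441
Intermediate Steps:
(y + 47153)/C = (-5041 + 47153)/(-77353) = 42112*(-1/77353) = -42112/77353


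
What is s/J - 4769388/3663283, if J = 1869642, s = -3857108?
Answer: -886412549410/263424144411 ≈ -3.3650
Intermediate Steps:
s/J - 4769388/3663283 = -3857108/1869642 - 4769388/3663283 = -3857108*1/1869642 - 4769388*1/3663283 = -1928554/934821 - 366876/281791 = -886412549410/263424144411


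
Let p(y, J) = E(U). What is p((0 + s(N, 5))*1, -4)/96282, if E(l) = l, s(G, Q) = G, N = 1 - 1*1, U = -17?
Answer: -17/96282 ≈ -0.00017656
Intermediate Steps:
N = 0 (N = 1 - 1 = 0)
p(y, J) = -17
p((0 + s(N, 5))*1, -4)/96282 = -17/96282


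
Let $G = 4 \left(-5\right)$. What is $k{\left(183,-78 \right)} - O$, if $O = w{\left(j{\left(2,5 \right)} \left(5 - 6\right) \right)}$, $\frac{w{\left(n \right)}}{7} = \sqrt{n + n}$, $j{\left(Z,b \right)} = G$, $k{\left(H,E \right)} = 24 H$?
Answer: $4392 - 14 \sqrt{10} \approx 4347.7$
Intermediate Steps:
$G = -20$
$j{\left(Z,b \right)} = -20$
$w{\left(n \right)} = 7 \sqrt{2} \sqrt{n}$ ($w{\left(n \right)} = 7 \sqrt{n + n} = 7 \sqrt{2 n} = 7 \sqrt{2} \sqrt{n}$)
$O = 14 \sqrt{10}$ ($O = 7 \sqrt{2} \sqrt{- 20 \left(5 - 6\right)} = 7 \sqrt{2} \sqrt{\left(-20\right) \left(-1\right)} = 7 \sqrt{2} \sqrt{20} = 7 \sqrt{2} \cdot 2 \sqrt{5} = 14 \sqrt{10} \approx 44.272$)
$k{\left(183,-78 \right)} - O = 24 \cdot 183 - 14 \sqrt{10} = 4392 - 14 \sqrt{10}$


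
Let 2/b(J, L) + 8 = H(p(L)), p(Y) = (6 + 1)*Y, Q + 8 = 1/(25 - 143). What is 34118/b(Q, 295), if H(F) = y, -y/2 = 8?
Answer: -409416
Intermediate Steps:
y = -16 (y = -2*8 = -16)
Q = -945/118 (Q = -8 + 1/(25 - 143) = -8 + 1/(-118) = -8 - 1/118 = -945/118 ≈ -8.0085)
p(Y) = 7*Y
H(F) = -16
b(J, L) = -1/12 (b(J, L) = 2/(-8 - 16) = 2/(-24) = 2*(-1/24) = -1/12)
34118/b(Q, 295) = 34118/(-1/12) = 34118*(-12) = -409416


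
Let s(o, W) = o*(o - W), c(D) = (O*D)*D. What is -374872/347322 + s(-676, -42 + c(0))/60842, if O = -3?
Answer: 31512172456/5282941281 ≈ 5.9649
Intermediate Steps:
c(D) = -3*D² (c(D) = (-3*D)*D = -3*D²)
-374872/347322 + s(-676, -42 + c(0))/60842 = -374872/347322 - 676*(-676 - (-42 - 3*0²))/60842 = -374872*1/347322 - 676*(-676 - (-42 - 3*0))*(1/60842) = -187436/173661 - 676*(-676 - (-42 + 0))*(1/60842) = -187436/173661 - 676*(-676 - 1*(-42))*(1/60842) = -187436/173661 - 676*(-676 + 42)*(1/60842) = -187436/173661 - 676*(-634)*(1/60842) = -187436/173661 + 428584*(1/60842) = -187436/173661 + 214292/30421 = 31512172456/5282941281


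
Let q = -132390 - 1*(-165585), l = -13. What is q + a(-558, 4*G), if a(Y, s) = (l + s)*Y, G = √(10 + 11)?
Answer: 40449 - 2232*√21 ≈ 30221.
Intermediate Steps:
G = √21 ≈ 4.5826
q = 33195 (q = -132390 + 165585 = 33195)
a(Y, s) = Y*(-13 + s) (a(Y, s) = (-13 + s)*Y = Y*(-13 + s))
q + a(-558, 4*G) = 33195 - 558*(-13 + 4*√21) = 33195 + (7254 - 2232*√21) = 40449 - 2232*√21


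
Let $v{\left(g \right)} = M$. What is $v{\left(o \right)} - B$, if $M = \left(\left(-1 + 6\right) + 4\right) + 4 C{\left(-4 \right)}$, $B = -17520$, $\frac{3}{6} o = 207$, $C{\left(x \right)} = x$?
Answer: $17513$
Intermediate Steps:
$o = 414$ ($o = 2 \cdot 207 = 414$)
$M = -7$ ($M = \left(\left(-1 + 6\right) + 4\right) + 4 \left(-4\right) = \left(5 + 4\right) - 16 = 9 - 16 = -7$)
$v{\left(g \right)} = -7$
$v{\left(o \right)} - B = -7 - -17520 = -7 + 17520 = 17513$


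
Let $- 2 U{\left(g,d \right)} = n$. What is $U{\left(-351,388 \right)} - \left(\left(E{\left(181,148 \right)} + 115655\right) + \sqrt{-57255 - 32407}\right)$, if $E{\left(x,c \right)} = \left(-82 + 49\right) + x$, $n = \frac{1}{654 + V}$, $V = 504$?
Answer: $- \frac{268199749}{2316} - i \sqrt{89662} \approx -1.158 \cdot 10^{5} - 299.44 i$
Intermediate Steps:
$n = \frac{1}{1158}$ ($n = \frac{1}{654 + 504} = \frac{1}{1158} \approx 0.00086356$)
$U{\left(g,d \right)} = - \frac{1}{2316}$ ($U{\left(g,d \right)} = \left(- \frac{1}{2}\right) \frac{1}{1158} = - \frac{1}{2316}$)
$E{\left(x,c \right)} = -33 + x$
$U{\left(-351,388 \right)} - \left(\left(E{\left(181,148 \right)} + 115655\right) + \sqrt{-57255 - 32407}\right) = - \frac{1}{2316} - \left(\left(\left(-33 + 181\right) + 115655\right) + \sqrt{-57255 - 32407}\right) = - \frac{1}{2316} - \left(\left(148 + 115655\right) + \sqrt{-89662}\right) = - \frac{1}{2316} - \left(115803 + i \sqrt{89662}\right) = - \frac{268199749}{2316} - i \sqrt{89662}$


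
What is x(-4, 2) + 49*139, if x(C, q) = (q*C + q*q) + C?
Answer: 6803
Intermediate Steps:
x(C, q) = C + q² + C*q (x(C, q) = (C*q + q²) + C = (q² + C*q) + C = C + q² + C*q)
x(-4, 2) + 49*139 = (-4 + 2² - 4*2) + 49*139 = (-4 + 4 - 8) + 6811 = -8 + 6811 = 6803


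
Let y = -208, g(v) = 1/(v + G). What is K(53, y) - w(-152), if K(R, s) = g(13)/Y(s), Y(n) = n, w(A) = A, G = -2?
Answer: 347775/2288 ≈ 152.00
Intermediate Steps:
g(v) = 1/(-2 + v) (g(v) = 1/(v - 2) = 1/(-2 + v))
K(R, s) = 1/(11*s) (K(R, s) = 1/((-2 + 13)*s) = 1/(11*s))
K(53, y) - w(-152) = (1/11)/(-208) - 1*(-152) = (1/11)*(-1/208) + 152 = -1/2288 + 152 = 347775/2288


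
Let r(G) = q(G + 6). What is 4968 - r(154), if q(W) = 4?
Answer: 4964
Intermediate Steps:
r(G) = 4
4968 - r(154) = 4968 - 1*4 = 4968 - 4 = 4964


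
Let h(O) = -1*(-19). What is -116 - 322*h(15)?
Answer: -6234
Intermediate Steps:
h(O) = 19
-116 - 322*h(15) = -116 - 322*19 = -116 - 6118 = -6234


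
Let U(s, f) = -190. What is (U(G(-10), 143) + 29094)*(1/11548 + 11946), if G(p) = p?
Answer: 996844107434/2887 ≈ 3.4529e+8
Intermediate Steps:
(U(G(-10), 143) + 29094)*(1/11548 + 11946) = (-190 + 29094)*(1/11548 + 11946) = 28904*(1/11548 + 11946) = 28904*(137952409/11548) = 996844107434/2887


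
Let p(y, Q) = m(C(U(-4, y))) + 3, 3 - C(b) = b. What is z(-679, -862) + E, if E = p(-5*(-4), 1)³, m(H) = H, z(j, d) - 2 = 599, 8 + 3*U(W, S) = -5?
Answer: 46018/27 ≈ 1704.4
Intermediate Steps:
U(W, S) = -13/3 (U(W, S) = -8/3 + (⅓)*(-5) = -8/3 - 5/3 = -13/3)
z(j, d) = 601 (z(j, d) = 2 + 599 = 601)
C(b) = 3 - b
p(y, Q) = 31/3 (p(y, Q) = (3 - 1*(-13/3)) + 3 = (3 + 13/3) + 3 = 22/3 + 3 = 31/3)
E = 29791/27 (E = (31/3)³ = 29791/27 ≈ 1103.4)
z(-679, -862) + E = 601 + 29791/27 = 46018/27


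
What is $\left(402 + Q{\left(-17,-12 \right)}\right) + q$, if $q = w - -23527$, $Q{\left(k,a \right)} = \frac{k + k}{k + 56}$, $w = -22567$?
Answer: $\frac{53084}{39} \approx 1361.1$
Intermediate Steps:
$Q{\left(k,a \right)} = \frac{2 k}{56 + k}$
$q = 960$ ($q = -22567 - -23527 = -22567 + 23527 = 960$)
$\left(402 + Q{\left(-17,-12 \right)}\right) + q = \left(402 + 2 \left(-17\right) \frac{1}{56 - 17}\right) + 960 = \left(402 + 2 \left(-17\right) \frac{1}{39}\right) + 960 = \left(402 - \frac{34}{39}\right) + 960 = \frac{15644}{39} + 960 = \frac{53084}{39}$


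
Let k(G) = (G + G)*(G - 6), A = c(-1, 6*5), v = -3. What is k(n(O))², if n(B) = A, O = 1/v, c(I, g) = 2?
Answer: 256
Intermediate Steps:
A = 2
O = -⅓ (O = 1/(-3) = -⅓ ≈ -0.33333)
n(B) = 2
k(G) = 2*G*(-6 + G) (k(G) = (2*G)*(-6 + G) = 2*G*(-6 + G))
k(n(O))² = (2*2*(-6 + 2))² = (2*2*(-4))² = (-16)² = 256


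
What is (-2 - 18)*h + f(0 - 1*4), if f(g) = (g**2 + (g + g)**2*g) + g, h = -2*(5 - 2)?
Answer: -124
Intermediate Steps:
h = -6 (h = -2*3 = -6)
f(g) = g + g**2 + 4*g**3 (f(g) = (g**2 + (2*g)**2*g) + g = (g**2 + (4*g**2)*g) + g = (g**2 + 4*g**3) + g = g + g**2 + 4*g**3)
(-2 - 18)*h + f(0 - 1*4) = (-2 - 18)*(-6) + (0 - 1*4)*(1 + (0 - 1*4) + 4*(0 - 1*4)**2) = -20*(-6) + (0 - 4)*(1 + (0 - 4) + 4*(0 - 4)**2) = 120 - 4*(1 - 4 + 4*(-4)**2) = 120 - 4*(1 - 4 + 4*16) = 120 - 4*(1 - 4 + 64) = 120 - 4*61 = 120 - 244 = -124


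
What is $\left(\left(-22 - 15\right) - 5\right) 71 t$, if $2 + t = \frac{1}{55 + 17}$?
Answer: $\frac{71071}{12} \approx 5922.6$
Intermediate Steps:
$t = - \frac{143}{72}$ ($t = -2 + \frac{1}{55 + 17} = -2 + \frac{1}{72} = - \frac{143}{72} \approx -1.9861$)
$\left(\left(-22 - 15\right) - 5\right) 71 t = \left(\left(-22 - 15\right) - 5\right) 71 \left(- \frac{143}{72}\right) = \left(-37 - 5\right) 71 \left(- \frac{143}{72}\right) = \left(-42\right) 71 \left(- \frac{143}{72}\right) = \left(-2982\right) \left(- \frac{143}{72}\right) = \frac{71071}{12}$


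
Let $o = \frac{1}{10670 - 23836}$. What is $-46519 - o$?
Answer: $- \frac{612469153}{13166} \approx -46519.0$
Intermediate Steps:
$o = - \frac{1}{13166}$ ($o = \frac{1}{-13166} = - \frac{1}{13166} \approx -7.5953 \cdot 10^{-5}$)
$-46519 - o = -46519 - - \frac{1}{13166} = -46519 + \frac{1}{13166} = - \frac{612469153}{13166}$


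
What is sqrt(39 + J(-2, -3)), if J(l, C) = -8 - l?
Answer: sqrt(33) ≈ 5.7446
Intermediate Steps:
sqrt(39 + J(-2, -3)) = sqrt(39 + (-8 - 1*(-2))) = sqrt(39 + (-8 + 2)) = sqrt(39 - 6) = sqrt(33)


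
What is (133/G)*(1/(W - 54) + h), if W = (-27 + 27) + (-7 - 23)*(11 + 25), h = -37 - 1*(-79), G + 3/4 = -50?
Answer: -1809826/16443 ≈ -110.07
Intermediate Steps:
G = -203/4 (G = -¾ - 50 = -203/4 ≈ -50.750)
h = 42 (h = -37 + 79 = 42)
W = -1080 (W = 0 - 30*36 = 0 - 1080 = -1080)
(133/G)*(1/(W - 54) + h) = (133/(-203/4))*(1/(-1080 - 54) + 42) = (133*(-4/203))*(1/(-1134) + 42) = -76*(-1/1134 + 42)/29 = -76/29*47627/1134 = -1809826/16443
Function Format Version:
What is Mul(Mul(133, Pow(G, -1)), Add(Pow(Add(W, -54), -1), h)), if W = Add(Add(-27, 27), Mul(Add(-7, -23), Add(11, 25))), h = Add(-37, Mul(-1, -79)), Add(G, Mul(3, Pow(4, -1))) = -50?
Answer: Rational(-1809826, 16443) ≈ -110.07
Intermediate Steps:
G = Rational(-203, 4) (G = Add(Rational(-3, 4), -50) = Rational(-203, 4) ≈ -50.750)
h = 42 (h = Add(-37, 79) = 42)
W = -1080 (W = Add(0, Mul(-30, 36)) = Add(0, -1080) = -1080)
Mul(Mul(133, Pow(G, -1)), Add(Pow(Add(W, -54), -1), h)) = Mul(Mul(133, Pow(Rational(-203, 4), -1)), Add(Pow(Add(-1080, -54), -1), 42)) = Mul(Mul(133, Rational(-4, 203)), Add(Pow(-1134, -1), 42)) = Mul(Rational(-76, 29), Add(Rational(-1, 1134), 42)) = Mul(Rational(-76, 29), Rational(47627, 1134)) = Rational(-1809826, 16443)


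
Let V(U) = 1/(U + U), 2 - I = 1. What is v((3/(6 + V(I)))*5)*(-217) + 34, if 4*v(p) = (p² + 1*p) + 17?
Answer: -880387/676 ≈ -1302.3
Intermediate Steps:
I = 1 (I = 2 - 1*1 = 2 - 1 = 1)
V(U) = 1/(2*U)
v(p) = 17/4 + p/4 + p²/4 (v(p) = ((p² + 1*p) + 17)/4 = ((p² + p) + 17)/4 = ((p + p²) + 17)/4 = (17 + p + p²)/4 = 17/4 + p/4 + p²/4)
v((3/(6 + V(I)))*5)*(-217) + 34 = (17/4 + ((3/(6 + (½)/1))*5)/4 + ((3/(6 + (½)/1))*5)²/4)*(-217) + 34 = (17/4 + ((3/(6 + (½)*1))*5)/4 + ((3/(6 + (½)*1))*5)²/4)*(-217) + 34 = (17/4 + ((3/(6 + ½))*5)/4 + ((3/(6 + ½))*5)²/4)*(-217) + 34 = (17/4 + ((3/(13/2))*5)/4 + ((3/(13/2))*5)²/4)*(-217) + 34 = (17/4 + ((3*(2/13))*5)/4 + ((3*(2/13))*5)²/4)*(-217) + 34 = (17/4 + ((6/13)*5)/4 + ((6/13)*5)²/4)*(-217) + 34 = (17/4 + (¼)*(30/13) + (30/13)²/4)*(-217) + 34 = (17/4 + 15/26 + (¼)*(900/169))*(-217) + 34 = (17/4 + 15/26 + 225/169)*(-217) + 34 = (4163/676)*(-217) + 34 = -903371/676 + 34 = -880387/676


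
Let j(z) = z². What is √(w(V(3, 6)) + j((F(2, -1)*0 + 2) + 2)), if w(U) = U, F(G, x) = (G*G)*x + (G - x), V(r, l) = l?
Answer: √22 ≈ 4.6904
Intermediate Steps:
F(G, x) = G - x + x*G² (F(G, x) = G²*x + (G - x) = x*G² + (G - x) = G - x + x*G²)
√(w(V(3, 6)) + j((F(2, -1)*0 + 2) + 2)) = √(6 + (((2 - 1*(-1) - 1*2²)*0 + 2) + 2)²) = √(6 + (((2 + 1 - 1*4)*0 + 2) + 2)²) = √(6 + (((2 + 1 - 4)*0 + 2) + 2)²) = √(6 + ((-1*0 + 2) + 2)²) = √(6 + ((0 + 2) + 2)²) = √(6 + (2 + 2)²) = √(6 + 4²) = √(6 + 16) = √22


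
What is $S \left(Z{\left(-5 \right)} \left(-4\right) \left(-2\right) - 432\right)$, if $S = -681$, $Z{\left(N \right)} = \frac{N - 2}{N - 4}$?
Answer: $\frac{869864}{3} \approx 2.8995 \cdot 10^{5}$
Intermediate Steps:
$Z{\left(N \right)} = \frac{-2 + N}{-4 + N}$
$S \left(Z{\left(-5 \right)} \left(-4\right) \left(-2\right) - 432\right) = - 681 \left(\frac{-2 - 5}{-4 - 5} \left(-4\right) \left(-2\right) - 432\right) = - 681 \left(\frac{1}{-9} \left(-7\right) \left(-4\right) \left(-2\right) - 432\right) = - 681 \left(\left(- \frac{1}{9}\right) \left(-7\right) \left(-4\right) \left(-2\right) - 432\right) = - 681 \left(\frac{7}{9} \left(-4\right) \left(-2\right) - 432\right) = - 681 \left(\left(- \frac{28}{9}\right) \left(-2\right) - 432\right) = - 681 \left(\frac{56}{9} - 432\right) = \left(-681\right) \left(- \frac{3832}{9}\right) = \frac{869864}{3}$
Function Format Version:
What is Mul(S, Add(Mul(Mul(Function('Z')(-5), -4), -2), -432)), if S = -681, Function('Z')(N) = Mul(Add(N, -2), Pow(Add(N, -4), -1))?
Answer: Rational(869864, 3) ≈ 2.8995e+5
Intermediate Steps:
Function('Z')(N) = Mul(Pow(Add(-4, N), -1), Add(-2, N)) (Function('Z')(N) = Mul(Add(-2, N), Pow(Add(-4, N), -1)) = Mul(Pow(Add(-4, N), -1), Add(-2, N)))
Mul(S, Add(Mul(Mul(Function('Z')(-5), -4), -2), -432)) = Mul(-681, Add(Mul(Mul(Mul(Pow(Add(-4, -5), -1), Add(-2, -5)), -4), -2), -432)) = Mul(-681, Add(Mul(Mul(Mul(Pow(-9, -1), -7), -4), -2), -432)) = Mul(-681, Add(Mul(Mul(Mul(Rational(-1, 9), -7), -4), -2), -432)) = Mul(-681, Add(Mul(Mul(Rational(7, 9), -4), -2), -432)) = Mul(-681, Add(Mul(Rational(-28, 9), -2), -432)) = Mul(-681, Add(Rational(56, 9), -432)) = Mul(-681, Rational(-3832, 9)) = Rational(869864, 3)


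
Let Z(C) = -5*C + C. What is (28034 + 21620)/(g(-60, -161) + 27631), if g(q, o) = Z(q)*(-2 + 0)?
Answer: 49654/27151 ≈ 1.8288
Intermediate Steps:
Z(C) = -4*C
g(q, o) = 8*q (g(q, o) = (-4*q)*(-2 + 0) = -4*q*(-2) = 8*q)
(28034 + 21620)/(g(-60, -161) + 27631) = (28034 + 21620)/(8*(-60) + 27631) = 49654/(-480 + 27631) = 49654/27151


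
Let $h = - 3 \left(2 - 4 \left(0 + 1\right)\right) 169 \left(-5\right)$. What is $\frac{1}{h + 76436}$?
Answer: $\frac{1}{71366} \approx 1.4012 \cdot 10^{-5}$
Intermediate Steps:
$h = -5070$ ($h = - 3 \left(2 - 4\right) \left(-845\right) = \left(-3\right) \left(-2\right) \left(-845\right) = 6 \left(-845\right) = -5070$)
$\frac{1}{h + 76436} = \frac{1}{-5070 + 76436} = \frac{1}{71366}$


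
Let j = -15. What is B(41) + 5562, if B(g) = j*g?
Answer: 4947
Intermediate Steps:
B(g) = -15*g
B(41) + 5562 = -15*41 + 5562 = -615 + 5562 = 4947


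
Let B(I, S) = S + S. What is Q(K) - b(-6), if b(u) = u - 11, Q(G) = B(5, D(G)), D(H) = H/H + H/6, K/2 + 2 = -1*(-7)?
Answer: 67/3 ≈ 22.333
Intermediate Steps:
K = 10 (K = -4 + 2*(-1*(-7)) = -4 + 2*7 = -4 + 14 = 10)
D(H) = 1 + H/6 (D(H) = 1 + H*(⅙) = 1 + H/6)
B(I, S) = 2*S
Q(G) = 2 + G/3 (Q(G) = 2*(1 + G/6) = 2 + G/3)
b(u) = -11 + u
Q(K) - b(-6) = (2 + (⅓)*10) - (-11 - 6) = (2 + 10/3) - 1*(-17) = 16/3 + 17 = 67/3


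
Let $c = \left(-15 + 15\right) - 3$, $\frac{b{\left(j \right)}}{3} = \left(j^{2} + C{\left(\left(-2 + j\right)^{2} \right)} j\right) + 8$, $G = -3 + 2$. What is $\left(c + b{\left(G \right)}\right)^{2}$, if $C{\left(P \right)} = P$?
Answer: $9$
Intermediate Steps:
$G = -1$
$b{\left(j \right)} = 24 + 3 j^{2} + 3 j \left(-2 + j\right)^{2}$ ($b{\left(j \right)} = 3 \left(\left(j^{2} + \left(-2 + j\right)^{2} j\right) + 8\right) = 3 \left(\left(j^{2} + j \left(-2 + j\right)^{2}\right) + 8\right) = 3 \left(8 + j^{2} + j \left(-2 + j\right)^{2}\right) = 24 + 3 j^{2} + 3 j \left(-2 + j\right)^{2}$)
$c = -3$ ($c = 0 - 3 = -3$)
$\left(c + b{\left(G \right)}\right)^{2} = \left(-3 + \left(24 + 3 \left(-1\right)^{2} + 3 \left(-1\right) \left(-2 - 1\right)^{2}\right)\right)^{2} = \left(-3 + \left(24 + 3 \cdot 1 + 3 \left(-1\right) \left(-3\right)^{2}\right)\right)^{2} = \left(-3 + \left(24 + 3 + 3 \left(-1\right) 9\right)\right)^{2} = \left(-3 + \left(24 + 3 - 27\right)\right)^{2} = \left(-3 + 0\right)^{2} = \left(-3\right)^{2} = 9$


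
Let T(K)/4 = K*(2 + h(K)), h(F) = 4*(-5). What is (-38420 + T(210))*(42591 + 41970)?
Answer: -4527395940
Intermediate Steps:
h(F) = -20
T(K) = -72*K (T(K) = 4*(K*(2 - 20)) = 4*(K*(-18)) = 4*(-18*K) = -72*K)
(-38420 + T(210))*(42591 + 41970) = (-38420 - 72*210)*(42591 + 41970) = (-38420 - 15120)*84561 = -53540*84561 = -4527395940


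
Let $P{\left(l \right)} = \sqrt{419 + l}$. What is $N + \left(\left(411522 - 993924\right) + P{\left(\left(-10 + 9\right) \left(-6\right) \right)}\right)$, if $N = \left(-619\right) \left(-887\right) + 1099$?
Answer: $-32250 + 5 \sqrt{17} \approx -32229.0$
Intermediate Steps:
$N = 550152$ ($N = 549053 + 1099 = 550152$)
$N + \left(\left(411522 - 993924\right) + P{\left(\left(-10 + 9\right) \left(-6\right) \right)}\right) = 550152 + \left(\left(411522 - 993924\right) + \sqrt{419 + \left(-10 + 9\right) \left(-6\right)}\right) = 550152 - \left(582402 - \sqrt{419 - -6}\right) = 550152 - \left(582402 - \sqrt{419 + 6}\right) = 550152 - \left(582402 - \sqrt{425}\right) = 550152 - \left(582402 - 5 \sqrt{17}\right) = -32250 + 5 \sqrt{17}$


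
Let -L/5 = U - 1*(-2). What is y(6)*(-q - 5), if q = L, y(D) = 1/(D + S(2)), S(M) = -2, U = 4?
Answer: 25/4 ≈ 6.2500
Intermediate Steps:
y(D) = 1/(-2 + D) (y(D) = 1/(D - 2) = 1/(-2 + D))
L = -30 (L = -5*(4 - 1*(-2)) = -5*(4 + 2) = -5*6 = -30)
q = -30
y(6)*(-q - 5) = (-1*(-30) - 5)/(-2 + 6) = (30 - 5)/4 = (1/4)*25 = 25/4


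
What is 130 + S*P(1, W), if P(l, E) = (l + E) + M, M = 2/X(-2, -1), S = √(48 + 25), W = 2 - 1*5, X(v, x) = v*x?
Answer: 130 - √73 ≈ 121.46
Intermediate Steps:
W = -3 (W = 2 - 5 = -3)
S = √73 ≈ 8.5440
M = 1 (M = 2/((-2*(-1))) = 2/2 = 2*(½) = 1)
P(l, E) = 1 + E + l (P(l, E) = (l + E) + 1 = (E + l) + 1 = 1 + E + l)
130 + S*P(1, W) = 130 + √73*(1 - 3 + 1) = 130 + √73*(-1) = 130 - √73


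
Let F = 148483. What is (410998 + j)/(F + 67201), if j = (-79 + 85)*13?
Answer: 102769/53921 ≈ 1.9059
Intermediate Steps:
j = 78 (j = 6*13 = 78)
(410998 + j)/(F + 67201) = (410998 + 78)/(148483 + 67201) = 411076/215684 = 411076*(1/215684) = 102769/53921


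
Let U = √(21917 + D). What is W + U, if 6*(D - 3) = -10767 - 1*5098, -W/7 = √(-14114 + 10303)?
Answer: √693930/6 - 7*I*√3811 ≈ 138.84 - 432.13*I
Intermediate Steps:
W = -7*I*√3811 (W = -7*√(-14114 + 10303) = -7*I*√3811 ≈ -432.13*I)
D = -15847/6 (D = 3 + (-10767 - 1*5098)/6 = 3 + (-10767 - 5098)/6 = 3 + (⅙)*(-15865) = 3 - 15865/6 = -15847/6 ≈ -2641.2)
U = √693930/6 (U = √(21917 - 15847/6) = √(115655/6) = √693930/6 ≈ 138.84)
W + U = -7*I*√3811 + √693930/6 = √693930/6 - 7*I*√3811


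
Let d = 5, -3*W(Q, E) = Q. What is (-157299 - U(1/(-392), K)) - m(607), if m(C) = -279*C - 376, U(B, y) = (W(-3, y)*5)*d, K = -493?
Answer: 12405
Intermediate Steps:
W(Q, E) = -Q/3
U(B, y) = 25 (U(B, y) = (-⅓*(-3)*5)*5 = (1*5)*5 = 5*5 = 25)
m(C) = -376 - 279*C
(-157299 - U(1/(-392), K)) - m(607) = (-157299 - 1*25) - (-376 - 279*607) = (-157299 - 25) - (-376 - 169353) = -157324 - 1*(-169729) = -157324 + 169729 = 12405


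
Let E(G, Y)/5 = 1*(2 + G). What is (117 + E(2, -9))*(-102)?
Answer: -13974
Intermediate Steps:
E(G, Y) = 10 + 5*G (E(G, Y) = 5*(1*(2 + G)) = 5*(2 + G) = 10 + 5*G)
(117 + E(2, -9))*(-102) = (117 + (10 + 5*2))*(-102) = (117 + (10 + 10))*(-102) = (117 + 20)*(-102) = 137*(-102) = -13974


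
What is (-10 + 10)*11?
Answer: 0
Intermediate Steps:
(-10 + 10)*11 = 0*11 = 0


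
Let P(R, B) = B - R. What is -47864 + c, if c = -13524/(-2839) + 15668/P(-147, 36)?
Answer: -24820162624/519537 ≈ -47774.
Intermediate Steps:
c = 46956344/519537 (c = -13524/(-2839) + 15668/(36 - 1*(-147)) = -13524*(-1/2839) + 15668/(36 + 147) = 13524/2839 + 15668/183 = 46956344/519537 ≈ 90.381)
-47864 + c = -47864 + 46956344/519537 = -24820162624/519537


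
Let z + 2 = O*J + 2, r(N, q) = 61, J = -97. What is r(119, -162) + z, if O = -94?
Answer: 9179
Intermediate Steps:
z = 9118 (z = -2 + (-94*(-97) + 2) = -2 + (9118 + 2) = -2 + 9120 = 9118)
r(119, -162) + z = 61 + 9118 = 9179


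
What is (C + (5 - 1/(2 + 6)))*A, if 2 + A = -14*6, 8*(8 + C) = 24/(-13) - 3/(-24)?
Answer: 119497/416 ≈ 287.25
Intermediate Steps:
C = -6835/832 (C = -8 + (24/(-13) - 3/(-24))/8 = -8 + (24*(-1/13) - 3*(-1/24))/8 = -8 + (-24/13 + ⅛)/8 = -8 + (⅛)*(-179/104) = -8 - 179/832 = -6835/832 ≈ -8.2151)
A = -86 (A = -2 - 14*6 = -2 - 84 = -86)
(C + (5 - 1/(2 + 6)))*A = (-6835/832 + (5 - 1/(2 + 6)))*(-86) = (-6835/832 + (5 - 1/8))*(-86) = (-6835/832 + (5 - 1*⅛))*(-86) = (-6835/832 + (5 - ⅛))*(-86) = (-6835/832 + 39/8)*(-86) = -2779/832*(-86) = 119497/416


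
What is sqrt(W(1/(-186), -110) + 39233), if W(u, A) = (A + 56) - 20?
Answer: 3*sqrt(4351) ≈ 197.89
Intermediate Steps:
W(u, A) = 36 + A (W(u, A) = (56 + A) - 20 = 36 + A)
sqrt(W(1/(-186), -110) + 39233) = sqrt((36 - 110) + 39233) = sqrt(-74 + 39233) = sqrt(39159) = 3*sqrt(4351)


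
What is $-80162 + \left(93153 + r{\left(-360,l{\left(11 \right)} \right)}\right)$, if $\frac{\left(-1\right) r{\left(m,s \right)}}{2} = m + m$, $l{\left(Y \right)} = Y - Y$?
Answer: $14431$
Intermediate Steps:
$l{\left(Y \right)} = 0$
$r{\left(m,s \right)} = - 4 m$ ($r{\left(m,s \right)} = - 2 \left(m + m\right) = - 2 \cdot 2 m = - 4 m$)
$-80162 + \left(93153 + r{\left(-360,l{\left(11 \right)} \right)}\right) = -80162 + \left(93153 - -1440\right) = -80162 + \left(93153 + 1440\right) = -80162 + 94593 = 14431$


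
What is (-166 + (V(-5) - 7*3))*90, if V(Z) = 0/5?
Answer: -16830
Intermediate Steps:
V(Z) = 0 (V(Z) = 0*(⅕) = 0)
(-166 + (V(-5) - 7*3))*90 = (-166 + (0 - 7*3))*90 = (-166 + (0 - 21))*90 = (-166 - 21)*90 = -187*90 = -16830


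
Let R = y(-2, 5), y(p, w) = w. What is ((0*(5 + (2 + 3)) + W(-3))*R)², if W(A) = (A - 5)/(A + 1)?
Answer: 400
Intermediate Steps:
W(A) = (-5 + A)/(1 + A)
R = 5
((0*(5 + (2 + 3)) + W(-3))*R)² = ((0*(5 + (2 + 3)) + (-5 - 3)/(1 - 3))*5)² = ((0*(5 + 5) - 8/(-2))*5)² = ((0*10 - ½*(-8))*5)² = ((0 + 4)*5)² = (4*5)² = 20² = 400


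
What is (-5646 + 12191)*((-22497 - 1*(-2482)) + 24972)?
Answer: 32443565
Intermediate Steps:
(-5646 + 12191)*((-22497 - 1*(-2482)) + 24972) = 6545*((-22497 + 2482) + 24972) = 6545*(-20015 + 24972) = 6545*4957 = 32443565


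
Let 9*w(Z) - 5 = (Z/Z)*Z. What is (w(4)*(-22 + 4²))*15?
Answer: -90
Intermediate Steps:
w(Z) = 5/9 + Z/9 (w(Z) = 5/9 + ((Z/Z)*Z)/9 = 5/9 + (1*Z)/9 = 5/9 + Z/9)
(w(4)*(-22 + 4²))*15 = ((5/9 + (⅑)*4)*(-22 + 4²))*15 = ((5/9 + 4/9)*(-22 + 16))*15 = (1*(-6))*15 = -6*15 = -90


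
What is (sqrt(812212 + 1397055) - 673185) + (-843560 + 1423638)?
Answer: -93107 + sqrt(2209267) ≈ -91621.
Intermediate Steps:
(sqrt(812212 + 1397055) - 673185) + (-843560 + 1423638) = (sqrt(2209267) - 673185) + 580078 = (-673185 + sqrt(2209267)) + 580078 = -93107 + sqrt(2209267)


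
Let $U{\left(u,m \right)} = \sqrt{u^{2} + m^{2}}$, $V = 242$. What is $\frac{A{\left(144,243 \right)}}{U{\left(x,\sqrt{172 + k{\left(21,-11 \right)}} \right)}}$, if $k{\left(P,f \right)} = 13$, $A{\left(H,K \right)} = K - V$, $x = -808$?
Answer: $\frac{\sqrt{201}}{11457} \approx 0.0012374$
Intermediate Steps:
$A{\left(H,K \right)} = -242 + K$ ($A{\left(H,K \right)} = K - 242 = -242 + K$)
$U{\left(u,m \right)} = \sqrt{m^{2} + u^{2}}$
$\frac{A{\left(144,243 \right)}}{U{\left(x,\sqrt{172 + k{\left(21,-11 \right)}} \right)}} = \frac{-242 + 243}{\sqrt{\left(\sqrt{172 + 13}\right)^{2} + \left(-808\right)^{2}}} = 1 \frac{1}{\sqrt{\left(\sqrt{185}\right)^{2} + 652864}} = 1 \frac{1}{\sqrt{185 + 652864}} = 1 \frac{1}{\sqrt{653049}} = 1 \frac{1}{57 \sqrt{201}} = 1 \frac{\sqrt{201}}{11457} = \frac{\sqrt{201}}{11457}$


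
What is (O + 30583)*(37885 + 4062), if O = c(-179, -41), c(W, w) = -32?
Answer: 1281522797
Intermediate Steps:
O = -32
(O + 30583)*(37885 + 4062) = (-32 + 30583)*(37885 + 4062) = 30551*41947 = 1281522797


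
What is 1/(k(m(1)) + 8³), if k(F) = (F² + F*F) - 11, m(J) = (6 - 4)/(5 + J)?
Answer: 9/4511 ≈ 0.0019951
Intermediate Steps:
m(J) = 2/(5 + J)
k(F) = -11 + 2*F² (k(F) = (F² + F²) - 11 = 2*F² - 11 = -11 + 2*F²)
1/(k(m(1)) + 8³) = 1/((-11 + 2*(2/(5 + 1))²) + 8³) = 1/((-11 + 2*(2/6)²) + 512) = 1/((-11 + 2*(2*(⅙))²) + 512) = 1/((-11 + 2*(⅓)²) + 512) = 1/((-11 + 2*(⅑)) + 512) = 1/((-11 + 2/9) + 512) = 1/(-97/9 + 512) = 1/(4511/9) = 9/4511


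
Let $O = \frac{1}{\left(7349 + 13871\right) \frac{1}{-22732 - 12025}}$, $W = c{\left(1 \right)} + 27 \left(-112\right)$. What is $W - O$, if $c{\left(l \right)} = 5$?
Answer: $- \frac{64028423}{21220} \approx -3017.4$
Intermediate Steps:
$W = -3019$ ($W = 5 + 27 \left(-112\right) = 5 - 3024 = -3019$)
$O = - \frac{34757}{21220}$ ($O = \frac{1}{21220 \frac{1}{-34757}} = \frac{1}{21220 \left(- \frac{1}{34757}\right)} = \frac{1}{- \frac{21220}{34757}} = - \frac{34757}{21220} \approx -1.6379$)
$W - O = -3019 - - \frac{34757}{21220} = -3019 + \frac{34757}{21220} = - \frac{64028423}{21220}$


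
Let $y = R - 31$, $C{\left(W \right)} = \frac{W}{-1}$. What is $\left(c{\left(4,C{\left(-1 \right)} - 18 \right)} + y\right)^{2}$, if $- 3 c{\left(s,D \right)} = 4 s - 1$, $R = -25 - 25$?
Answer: $7396$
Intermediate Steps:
$C{\left(W \right)} = - W$ ($C{\left(W \right)} = W \left(-1\right) = - W$)
$R = -50$ ($R = -25 - 25 = -50$)
$c{\left(s,D \right)} = \frac{1}{3} - \frac{4 s}{3}$ ($c{\left(s,D \right)} = - \frac{4 s - 1}{3} = - \frac{-1 + 4 s}{3} = \frac{1}{3} - \frac{4 s}{3}$)
$y = -81$ ($y = -50 - 31 = -81$)
$\left(c{\left(4,C{\left(-1 \right)} - 18 \right)} + y\right)^{2} = \left(\left(\frac{1}{3} - \frac{16}{3}\right) - 81\right)^{2} = \left(-5 - 81\right)^{2} = \left(-86\right)^{2} = 7396$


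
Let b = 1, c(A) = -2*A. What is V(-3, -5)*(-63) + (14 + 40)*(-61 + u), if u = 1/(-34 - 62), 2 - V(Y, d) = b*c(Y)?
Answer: -48681/16 ≈ -3042.6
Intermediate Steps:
V(Y, d) = 2 + 2*Y (V(Y, d) = 2 - (-2*Y) = 2 - (-2)*Y = 2 + 2*Y)
u = -1/96 (u = 1/(-96) = -1/96 ≈ -0.010417)
V(-3, -5)*(-63) + (14 + 40)*(-61 + u) = (2 + 2*(-3))*(-63) + (14 + 40)*(-61 - 1/96) = (2 - 6)*(-63) + 54*(-5857/96) = -4*(-63) - 52713/16 = 252 - 52713/16 = -48681/16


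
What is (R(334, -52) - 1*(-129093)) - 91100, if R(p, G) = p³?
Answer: 37297697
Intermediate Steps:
(R(334, -52) - 1*(-129093)) - 91100 = (334³ - 1*(-129093)) - 91100 = (37259704 + 129093) - 91100 = 37388797 - 91100 = 37297697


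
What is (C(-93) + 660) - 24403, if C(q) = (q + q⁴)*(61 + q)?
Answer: -2393787199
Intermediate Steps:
C(q) = (61 + q)*(q + q⁴)
(C(-93) + 660) - 24403 = (-93*(61 - 93 + (-93)⁴ + 61*(-93)³) + 660) - 24403 = (-93*(61 - 93 + 74805201 + 61*(-804357)) + 660) - 24403 = (-93*(61 - 93 + 74805201 - 49065777) + 660) - 24403 = (-93*25739392 + 660) - 24403 = (-2393763456 + 660) - 24403 = -2393762796 - 24403 = -2393787199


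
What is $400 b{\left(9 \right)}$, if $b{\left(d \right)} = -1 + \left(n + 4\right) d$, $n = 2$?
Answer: $21200$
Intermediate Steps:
$b{\left(d \right)} = -1 + 6 d$ ($b{\left(d \right)} = -1 + \left(2 + 4\right) d = -1 + 6 d$)
$400 b{\left(9 \right)} = 400 \left(-1 + 6 \cdot 9\right) = 400 \left(-1 + 54\right) = 400 \cdot 53 = 21200$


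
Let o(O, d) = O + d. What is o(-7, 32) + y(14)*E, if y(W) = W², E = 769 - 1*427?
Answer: 67057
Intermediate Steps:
E = 342 (E = 769 - 427 = 342)
o(-7, 32) + y(14)*E = (-7 + 32) + 14²*342 = 25 + 196*342 = 25 + 67032 = 67057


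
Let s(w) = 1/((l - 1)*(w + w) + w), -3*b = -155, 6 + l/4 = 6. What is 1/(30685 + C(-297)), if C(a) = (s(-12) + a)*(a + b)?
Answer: 9/931757 ≈ 9.6592e-6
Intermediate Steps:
l = 0 (l = -24 + 4*6 = -24 + 24 = 0)
b = 155/3 (b = -⅓*(-155) = 155/3 ≈ 51.667)
s(w) = -1/w (s(w) = 1/((0 - 1)*(w + w) + w) = 1/(-2*w + w) = 1/(-w) = -1/w)
C(a) = (1/12 + a)*(155/3 + a) (C(a) = (-1/(-12) + a)*(a + 155/3) = (-1*(-1/12) + a)*(155/3 + a) = (1/12 + a)*(155/3 + a))
1/(30685 + C(-297)) = 1/(30685 + (155/36 + (-297)² + (207/4)*(-297))) = 1/(30685 + (155/36 + 88209 - 61479/4)) = 1/(30685 + 655592/9) = 1/(931757/9) = 9/931757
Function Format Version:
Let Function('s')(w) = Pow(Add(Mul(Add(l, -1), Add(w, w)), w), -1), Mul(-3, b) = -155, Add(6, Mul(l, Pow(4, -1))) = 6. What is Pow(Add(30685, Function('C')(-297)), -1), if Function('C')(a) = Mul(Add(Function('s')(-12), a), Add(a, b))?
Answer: Rational(9, 931757) ≈ 9.6592e-6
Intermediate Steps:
l = 0 (l = Add(-24, Mul(4, 6)) = Add(-24, 24) = 0)
b = Rational(155, 3) (b = Mul(Rational(-1, 3), -155) = Rational(155, 3) ≈ 51.667)
Function('s')(w) = Mul(-1, Pow(w, -1)) (Function('s')(w) = Pow(Add(Mul(Add(0, -1), Add(w, w)), w), -1) = Pow(Add(Mul(-1, Mul(2, w)), w), -1) = Pow(Add(Mul(-2, w), w), -1) = Pow(Mul(-1, w), -1) = Mul(-1, Pow(w, -1)))
Function('C')(a) = Mul(Add(Rational(1, 12), a), Add(Rational(155, 3), a)) (Function('C')(a) = Mul(Add(Mul(-1, Pow(-12, -1)), a), Add(a, Rational(155, 3))) = Mul(Add(Mul(-1, Rational(-1, 12)), a), Add(Rational(155, 3), a)) = Mul(Add(Rational(1, 12), a), Add(Rational(155, 3), a)))
Pow(Add(30685, Function('C')(-297)), -1) = Pow(Add(30685, Add(Rational(155, 36), Pow(-297, 2), Mul(Rational(207, 4), -297))), -1) = Pow(Add(30685, Add(Rational(155, 36), 88209, Rational(-61479, 4))), -1) = Pow(Add(30685, Rational(655592, 9)), -1) = Pow(Rational(931757, 9), -1) = Rational(9, 931757)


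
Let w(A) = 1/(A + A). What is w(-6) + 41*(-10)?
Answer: -4921/12 ≈ -410.08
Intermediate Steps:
w(A) = 1/(2*A)
w(-6) + 41*(-10) = (½)/(-6) + 41*(-10) = (½)*(-⅙) - 410 = -1/12 - 410 = -4921/12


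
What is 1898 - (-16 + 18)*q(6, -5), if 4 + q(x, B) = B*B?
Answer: 1856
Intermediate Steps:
q(x, B) = -4 + B**2 (q(x, B) = -4 + B*B = -4 + B**2)
1898 - (-16 + 18)*q(6, -5) = 1898 - (-16 + 18)*(-4 + (-5)**2) = 1898 - 2*(-4 + 25) = 1898 - 2*21 = 1898 - 1*42 = 1898 - 42 = 1856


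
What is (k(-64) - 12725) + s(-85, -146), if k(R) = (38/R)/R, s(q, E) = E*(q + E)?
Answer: 43010067/2048 ≈ 21001.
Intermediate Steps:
s(q, E) = E*(E + q)
k(R) = 38/R²
(k(-64) - 12725) + s(-85, -146) = (38/(-64)² - 12725) - 146*(-146 - 85) = (38*(1/4096) - 12725) - 146*(-231) = (19/2048 - 12725) + 33726 = -26060781/2048 + 33726 = 43010067/2048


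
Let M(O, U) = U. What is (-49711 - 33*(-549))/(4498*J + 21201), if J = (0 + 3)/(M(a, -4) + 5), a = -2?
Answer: -31594/34695 ≈ -0.91062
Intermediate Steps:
J = 3 (J = (0 + 3)/(-4 + 5) = 3/1 = 3*1 = 3)
(-49711 - 33*(-549))/(4498*J + 21201) = (-49711 - 33*(-549))/(4498*3 + 21201) = (-49711 + 18117)/(13494 + 21201) = -31594/34695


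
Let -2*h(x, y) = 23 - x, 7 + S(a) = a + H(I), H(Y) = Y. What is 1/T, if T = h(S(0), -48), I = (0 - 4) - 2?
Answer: -1/18 ≈ -0.055556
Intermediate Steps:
I = -6 (I = -4 - 2 = -6)
S(a) = -13 + a (S(a) = -7 + (a - 6) = -7 + (-6 + a) = -13 + a)
h(x, y) = -23/2 + x/2 (h(x, y) = -(23 - x)/2 = -23/2 + x/2)
T = -18 (T = -23/2 + (-13 + 0)/2 = -23/2 + (1/2)*(-13) = -23/2 - 13/2 = -18)
1/T = 1/(-18) = -1/18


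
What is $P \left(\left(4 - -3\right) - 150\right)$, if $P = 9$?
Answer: $-1287$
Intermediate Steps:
$P \left(\left(4 - -3\right) - 150\right) = 9 \left(\left(4 - -3\right) - 150\right) = 9 \left(\left(4 + 3\right) - 150\right) = 9 \left(7 - 150\right) = 9 \left(-143\right) = -1287$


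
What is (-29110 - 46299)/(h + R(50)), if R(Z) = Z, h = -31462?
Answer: 75409/31412 ≈ 2.4006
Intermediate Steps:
(-29110 - 46299)/(h + R(50)) = (-29110 - 46299)/(-31462 + 50) = -75409/(-31412) = -75409*(-1/31412) = 75409/31412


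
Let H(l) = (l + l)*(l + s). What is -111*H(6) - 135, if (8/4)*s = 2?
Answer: -9459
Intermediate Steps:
s = 1 (s = (½)*2 = 1)
H(l) = 2*l*(1 + l) (H(l) = (l + l)*(l + 1) = (2*l)*(1 + l) = 2*l*(1 + l))
-111*H(6) - 135 = -222*6*(1 + 6) - 135 = -222*6*7 - 135 = -111*84 - 135 = -9324 - 135 = -9459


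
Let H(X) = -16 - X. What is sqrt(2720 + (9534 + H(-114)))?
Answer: 8*sqrt(193) ≈ 111.14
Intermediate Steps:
sqrt(2720 + (9534 + H(-114))) = sqrt(2720 + (9534 + (-16 - 1*(-114)))) = sqrt(2720 + (9534 + (-16 + 114))) = sqrt(2720 + (9534 + 98)) = sqrt(2720 + 9632) = sqrt(12352) = 8*sqrt(193)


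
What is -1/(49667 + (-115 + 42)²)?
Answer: -1/54996 ≈ -1.8183e-5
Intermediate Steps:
-1/(49667 + (-115 + 42)²) = -1/(49667 + (-73)²) = -1/(49667 + 5329) = -1/54996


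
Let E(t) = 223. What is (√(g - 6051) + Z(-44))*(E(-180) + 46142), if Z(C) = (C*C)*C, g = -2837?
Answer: -3949556160 + 92730*I*√2222 ≈ -3.9496e+9 + 4.3711e+6*I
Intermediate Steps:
Z(C) = C³ (Z(C) = C²*C = C³)
(√(g - 6051) + Z(-44))*(E(-180) + 46142) = (√(-2837 - 6051) + (-44)³)*(223 + 46142) = (√(-8888) - 85184)*46365 = (2*I*√2222 - 85184)*46365 = (-85184 + 2*I*√2222)*46365 = -3949556160 + 92730*I*√2222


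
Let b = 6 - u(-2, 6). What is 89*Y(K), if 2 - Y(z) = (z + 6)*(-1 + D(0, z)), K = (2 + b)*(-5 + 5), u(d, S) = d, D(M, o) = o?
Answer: 712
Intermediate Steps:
b = 8 (b = 6 - 1*(-2) = 6 + 2 = 8)
K = 0 (K = (2 + 8)*(-5 + 5) = 10*0 = 0)
Y(z) = 2 - (-1 + z)*(6 + z) (Y(z) = 2 - (z + 6)*(-1 + z) = 2 - (6 + z)*(-1 + z) = 2 - (-1 + z)*(6 + z))
89*Y(K) = 89*(8 - 1*0**2 - 5*0) = 89*(8 - 1*0 + 0) = 89*(8 + 0 + 0) = 89*8 = 712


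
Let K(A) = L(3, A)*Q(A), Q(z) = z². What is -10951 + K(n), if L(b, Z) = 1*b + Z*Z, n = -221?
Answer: 2385578853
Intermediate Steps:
L(b, Z) = b + Z²
K(A) = A²*(3 + A²) (K(A) = (3 + A²)*A² = A²*(3 + A²))
-10951 + K(n) = -10951 + (-221)²*(3 + (-221)²) = -10951 + 48841*(3 + 48841) = -10951 + 48841*48844 = -10951 + 2385589804 = 2385578853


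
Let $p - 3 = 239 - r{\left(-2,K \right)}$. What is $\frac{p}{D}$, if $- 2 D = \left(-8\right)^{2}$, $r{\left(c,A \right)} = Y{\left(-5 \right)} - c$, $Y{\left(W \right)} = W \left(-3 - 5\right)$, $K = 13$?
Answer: $- \frac{25}{4} \approx -6.25$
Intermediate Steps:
$Y{\left(W \right)} = - 8 W$ ($Y{\left(W \right)} = W \left(-8\right) = - 8 W$)
$r{\left(c,A \right)} = 40 - c$ ($r{\left(c,A \right)} = \left(-8\right) \left(-5\right) - c = 40 - c$)
$p = 200$ ($p = 3 + \left(239 - \left(40 - -2\right)\right) = 3 + \left(239 - \left(40 + 2\right)\right) = 3 + \left(239 - 42\right) = 3 + 197 = 200$)
$D = -32$ ($D = - \frac{\left(-8\right)^{2}}{2} = \left(- \frac{1}{2}\right) 64 = -32$)
$\frac{p}{D} = \frac{200}{-32} = 200 \left(- \frac{1}{32}\right) = - \frac{25}{4}$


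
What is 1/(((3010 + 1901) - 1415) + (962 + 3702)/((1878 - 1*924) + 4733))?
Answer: 517/1807856 ≈ 0.00028597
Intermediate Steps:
1/(((3010 + 1901) - 1415) + (962 + 3702)/((1878 - 1*924) + 4733)) = 1/((4911 - 1415) + 4664/((1878 - 924) + 4733)) = 1/(3496 + 4664/(954 + 4733)) = 1/(3496 + 4664/5687) = 1/(3496 + 4664*(1/5687)) = 1/(3496 + 424/517) = 1/(1807856/517) = 517/1807856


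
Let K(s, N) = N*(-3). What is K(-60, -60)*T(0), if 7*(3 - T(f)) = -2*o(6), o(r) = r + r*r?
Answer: 2700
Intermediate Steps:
K(s, N) = -3*N
o(r) = r + r**2
T(f) = 15 (T(f) = 3 - (-2)*6*(1 + 6)/7 = 3 - (-2)*6*7/7 = 3 - (-2)*42/7 = 3 - 1/7*(-84) = 3 + 12 = 15)
K(-60, -60)*T(0) = -3*(-60)*15 = 180*15 = 2700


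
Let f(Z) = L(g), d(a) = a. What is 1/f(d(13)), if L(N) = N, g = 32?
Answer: 1/32 ≈ 0.031250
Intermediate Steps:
f(Z) = 32
1/f(d(13)) = 1/32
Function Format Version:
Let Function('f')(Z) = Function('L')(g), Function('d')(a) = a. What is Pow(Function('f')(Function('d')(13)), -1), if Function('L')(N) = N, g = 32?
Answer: Rational(1, 32) ≈ 0.031250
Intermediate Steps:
Function('f')(Z) = 32
Pow(Function('f')(Function('d')(13)), -1) = Pow(32, -1) = Rational(1, 32)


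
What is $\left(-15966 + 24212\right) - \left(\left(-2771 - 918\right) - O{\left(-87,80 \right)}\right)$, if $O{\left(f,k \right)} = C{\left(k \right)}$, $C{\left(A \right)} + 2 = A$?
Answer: $12013$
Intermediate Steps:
$C{\left(A \right)} = -2 + A$
$O{\left(f,k \right)} = -2 + k$
$\left(-15966 + 24212\right) - \left(\left(-2771 - 918\right) - O{\left(-87,80 \right)}\right) = \left(-15966 + 24212\right) - \left(\left(-2771 - 918\right) - \left(-2 + 80\right)\right) = 8246 - \left(\left(-2771 - 918\right) - 78\right) = 8246 - \left(-3689 - 78\right) = 8246 - -3767 = 8246 + 3767 = 12013$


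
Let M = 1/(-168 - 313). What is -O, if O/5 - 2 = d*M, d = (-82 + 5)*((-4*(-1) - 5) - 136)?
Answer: 47935/481 ≈ 99.657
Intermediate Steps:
M = -1/481 (M = 1/(-481) = -1/481 ≈ -0.0020790)
d = 10549 (d = -77*((4 - 5) - 136) = -77*(-1 - 136) = -77*(-137) = 10549)
O = -47935/481 (O = 10 + 5*(10549*(-1/481)) = 10 + 5*(-10549/481) = 10 - 52745/481 = -47935/481 ≈ -99.657)
-O = -1*(-47935/481) = 47935/481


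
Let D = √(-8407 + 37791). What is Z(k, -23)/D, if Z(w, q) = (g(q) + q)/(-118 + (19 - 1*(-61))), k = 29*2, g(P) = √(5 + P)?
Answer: √7346*(23 - 3*I*√2)/558296 ≈ 0.0035309 - 0.00065132*I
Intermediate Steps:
k = 58
Z(w, q) = -q/38 - √(5 + q)/38 (Z(w, q) = (√(5 + q) + q)/(-118 + (19 - 1*(-61))) = (q + √(5 + q))/(-118 + (19 + 61)) = (q + √(5 + q))/(-118 + 80) = (q + √(5 + q))/(-38) = (q + √(5 + q))*(-1/38) = -q/38 - √(5 + q)/38)
D = 2*√7346 (D = √29384 = 2*√7346 ≈ 171.42)
Z(k, -23)/D = (-1/38*(-23) - √(5 - 23)/38)/((2*√7346)) = (23/38 - 3*I*√2/38)*(√7346/14692) = √7346*(23/38 - 3*I*√2/38)/14692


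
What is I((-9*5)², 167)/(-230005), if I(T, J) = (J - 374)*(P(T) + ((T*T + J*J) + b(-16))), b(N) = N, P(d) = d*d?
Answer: 1703428461/230005 ≈ 7406.0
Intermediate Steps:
P(d) = d²
I(T, J) = (-374 + J)*(-16 + J² + 2*T²) (I(T, J) = (J - 374)*(T² + ((T*T + J*J) - 16)) = (-374 + J)*(T² + ((T² + J²) - 16)) = (-374 + J)*(T² + ((J² + T²) - 16)) = (-374 + J)*(T² + (-16 + J² + T²)) = (-374 + J)*(-16 + J² + 2*T²))
I((-9*5)², 167)/(-230005) = (5984 + 167³ - 748*((-9*5)²)² - 374*167² - 16*167 + 2*167*((-9*5)²)²)/(-230005) = (5984 + 4657463 - 748*((-45)²)² - 374*27889 - 2672 + 2*167*((-45)²)²)*(-1/230005) = (5984 + 4657463 - 748*2025² - 10430486 - 2672 + 2*167*2025²)*(-1/230005) = (5984 + 4657463 - 748*4100625 - 10430486 - 2672 + 2*167*4100625)*(-1/230005) = (5984 + 4657463 - 3067267500 - 10430486 - 2672 + 1369608750)*(-1/230005) = -1703428461*(-1/230005) = 1703428461/230005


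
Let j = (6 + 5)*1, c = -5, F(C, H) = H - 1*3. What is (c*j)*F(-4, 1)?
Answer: 110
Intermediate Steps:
F(C, H) = -3 + H (F(C, H) = H - 3 = -3 + H)
j = 11 (j = 11*1 = 11)
(c*j)*F(-4, 1) = (-5*11)*(-3 + 1) = -55*(-2) = 110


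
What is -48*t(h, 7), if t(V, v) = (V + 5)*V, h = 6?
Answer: -3168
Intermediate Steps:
t(V, v) = V*(5 + V) (t(V, v) = (5 + V)*V = V*(5 + V))
-48*t(h, 7) = -288*(5 + 6) = -288*11 = -48*66 = -3168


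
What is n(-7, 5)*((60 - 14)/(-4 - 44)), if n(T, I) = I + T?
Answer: 23/12 ≈ 1.9167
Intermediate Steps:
n(-7, 5)*((60 - 14)/(-4 - 44)) = (5 - 7)*((60 - 14)/(-4 - 44)) = -92/(-48) = -92*(-1)/48 = -2*(-23/24) = 23/12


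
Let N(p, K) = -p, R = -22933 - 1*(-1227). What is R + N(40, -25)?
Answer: -21746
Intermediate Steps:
R = -21706 (R = -22933 + 1227 = -21706)
R + N(40, -25) = -21706 - 1*40 = -21706 - 40 = -21746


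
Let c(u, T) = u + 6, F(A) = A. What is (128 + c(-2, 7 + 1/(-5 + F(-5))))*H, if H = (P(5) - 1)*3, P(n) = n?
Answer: 1584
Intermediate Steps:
H = 12 (H = (5 - 1)*3 = 4*3 = 12)
c(u, T) = 6 + u
(128 + c(-2, 7 + 1/(-5 + F(-5))))*H = (128 + (6 - 2))*12 = (128 + 4)*12 = 132*12 = 1584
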